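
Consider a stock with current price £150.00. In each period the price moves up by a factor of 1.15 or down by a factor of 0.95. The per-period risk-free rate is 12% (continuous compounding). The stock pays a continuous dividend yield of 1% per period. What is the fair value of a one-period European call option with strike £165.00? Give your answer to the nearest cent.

Per-period risk-free factor R = e^0.12 = 1.1275; dividend-adjusted growth = e^(0.12−0.01) = 1.1163.
Risk-neutral probability p = (1.1163 − 0.95)/(1.15 − 0.95) = 0.1663/0.2000 = 0.8314
Terminal stock prices: S_u = 172.5, S_d = 142.5
Terminal payoffs (S − K): max(7.5, 0) = 7.5, max(-22.5, 0) = 0
Node 0 (S = 150): V_0 = e^(−0.12)·[0.8314·7.5000 + 0.1686·0.0000] = 5.5303

£5.53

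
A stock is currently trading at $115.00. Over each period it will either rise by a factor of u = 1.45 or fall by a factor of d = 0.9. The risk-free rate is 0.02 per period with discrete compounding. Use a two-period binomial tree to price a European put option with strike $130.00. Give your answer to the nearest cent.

$21.65

Risk-neutral probability p = (1 + 0.02 − 0.9)/(1.45 − 0.9) = 0.1200/0.5500 = 0.2182
Terminal stock prices: S_uu = 241.8, S_ud = 150.1, S_dd = 93.15
Terminal payoffs (K − S): max(-111.8, 0) = 0, max(-20.08, 0) = 0, max(36.85, 0) = 36.85
Node u (S = 166.8): V_u = 1/1.02·[0.2182·0.0000 + 0.7818·0.0000] = 0.0000
Node d (S = 103.5): V_d = 1/1.02·[0.2182·0.0000 + 0.7818·36.8500] = 28.2451
Node 0 (S = 115): V_0 = 1/1.02·[0.2182·0.0000 + 0.7818·28.2451] = 21.6495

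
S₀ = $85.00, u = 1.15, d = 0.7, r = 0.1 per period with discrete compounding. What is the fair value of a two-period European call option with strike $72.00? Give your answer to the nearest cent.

Risk-neutral probability p = (1 + 0.1 − 0.7)/(1.15 − 0.7) = 0.4000/0.4500 = 0.8889
Terminal stock prices: S_uu = 112.4, S_ud = 68.42, S_dd = 41.65
Terminal payoffs (S − K): max(40.41, 0) = 40.41, max(-3.575, 0) = 0, max(-30.35, 0) = 0
Node u (S = 97.75): V_u = 1/1.1·[0.8889·40.4125 + 0.1111·0.0000] = 32.6566
Node d (S = 59.5): V_d = 1/1.1·[0.8889·0.0000 + 0.1111·0.0000] = 0.0000
Node 0 (S = 85): V_0 = 1/1.1·[0.8889·32.6566 + 0.1111·0.0000] = 26.3891

$26.39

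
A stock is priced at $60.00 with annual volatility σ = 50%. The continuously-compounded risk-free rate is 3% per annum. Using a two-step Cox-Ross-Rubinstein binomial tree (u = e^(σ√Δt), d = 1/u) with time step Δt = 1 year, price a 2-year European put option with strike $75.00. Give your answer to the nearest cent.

$24.36

CRR parameters: u = e^(σ√Δt) = e^(0.5·√1) = 1.6487, d = 1/u = 0.6065
Per-period rate: rΔt = 0.03·1 = 0.03, so R = e^0.03 = 1.0305
Risk-neutral probability p = (e^0.03 − 0.6065)/(1.6487 − 0.6065) = 0.4239/1.0422 = 0.4068
Terminal stock prices: S_uu = 163.1, S_ud = 60, S_dd = 22.07
Terminal payoffs (K − S): max(-88.1, 0) = 0, max(15, 0) = 15, max(52.93, 0) = 52.93
Node u (S = 98.92): V_u = e^(−0.03)·[0.4068·0.0000 + 0.5932·15.0000] = 8.6356
Node d (S = 36.39): V_d = e^(−0.03)·[0.4068·15.0000 + 0.5932·52.9272] = 36.3916
Node 0 (S = 60): V_0 = e^(−0.03)·[0.4068·8.6356 + 0.5932·36.3916] = 24.3596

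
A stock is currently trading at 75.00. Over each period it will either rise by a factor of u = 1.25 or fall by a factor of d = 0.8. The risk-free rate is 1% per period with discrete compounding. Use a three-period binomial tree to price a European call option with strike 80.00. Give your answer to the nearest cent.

11.21

Risk-neutral probability p = (1 + 0.01 − 0.8)/(1.25 − 0.8) = 0.2100/0.4500 = 0.4667
Terminal stock prices: S_uuu = 146.5, S_uud = 93.75, S_udd = 60, S_ddd = 38.4
Terminal payoffs (S − K): max(66.48, 0) = 66.48, max(13.75, 0) = 13.75, max(-20, 0) = 0, max(-41.6, 0) = 0
Node uu (S = 117.2): V_uu = 1/1.01·[0.4667·66.4844 + 0.5333·13.7500] = 37.9796
Node ud (S = 75): V_ud = 1/1.01·[0.4667·13.7500 + 0.5333·0.0000] = 6.3531
Node dd (S = 48): V_dd = 1/1.01·[0.4667·0.0000 + 0.5333·0.0000] = 0.0000
Node u (S = 93.75): V_u = 1/1.01·[0.4667·37.9796 + 0.5333·6.3531] = 20.9031
Node d (S = 60): V_d = 1/1.01·[0.4667·6.3531 + 0.5333·0.0000] = 2.9354
Node 0 (S = 75): V_0 = 1/1.01·[0.4667·20.9031 + 0.5333·2.9354] = 11.2083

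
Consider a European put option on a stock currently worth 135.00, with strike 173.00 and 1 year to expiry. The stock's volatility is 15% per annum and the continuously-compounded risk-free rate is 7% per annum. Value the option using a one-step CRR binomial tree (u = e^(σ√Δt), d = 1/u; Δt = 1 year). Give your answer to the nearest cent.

CRR parameters: u = e^(σ√Δt) = e^(0.15·√1) = 1.1618, d = 1/u = 0.8607
Per-period rate: rΔt = 0.07·1 = 0.07, so R = e^0.07 = 1.0725
Risk-neutral probability p = (e^0.07 − 0.8607)/(1.1618 − 0.8607) = 0.2118/0.3011 = 0.7034
Terminal stock prices: S_u = 156.8, S_d = 116.2
Terminal payoffs (K − S): max(16.15, 0) = 16.15, max(56.8, 0) = 56.8
Node 0 (S = 135): V_0 = e^(−0.07)·[0.7034·16.1524 + 0.2966·56.8044] = 26.3041

26.30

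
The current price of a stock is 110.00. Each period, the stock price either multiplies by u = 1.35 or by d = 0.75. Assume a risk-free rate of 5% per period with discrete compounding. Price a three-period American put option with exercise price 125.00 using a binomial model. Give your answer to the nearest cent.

Risk-neutral probability p = (1 + 0.05 − 0.75)/(1.35 − 0.75) = 0.3000/0.6000 = 0.5000
Terminal stock prices: S_uuu = 270.6, S_uud = 150.4, S_udd = 83.53, S_ddd = 46.41
Terminal payoffs (K − S): max(-145.6, 0) = 0, max(-25.36, 0) = 0, max(41.47, 0) = 41.47, max(78.59, 0) = 78.59
Node uu (S = 200.5): continuation = 1/1.05·[0.5000·0.0000 + 0.5000·0.0000] = 0.0000; exercise value = 0.0000 ≤ continuation, so V_uu = 0.0000
Node ud (S = 111.4): continuation = 1/1.05·[0.5000·0.0000 + 0.5000·41.4688] = 19.7470; exercise value = 13.6250 ≤ continuation, so V_ud = 19.7470
Node dd (S = 61.88): continuation = 1/1.05·[0.5000·41.4688 + 0.5000·78.5938] = 57.1726; exercise value = 63.1250 > continuation, so V_dd = 63.1250 (exercise)
Node u (S = 148.5): continuation = 1/1.05·[0.5000·0.0000 + 0.5000·19.7470] = 9.4033; exercise value = 0.0000 ≤ continuation, so V_u = 9.4033
Node d (S = 82.5): continuation = 1/1.05·[0.5000·19.7470 + 0.5000·63.1250] = 39.4629; exercise value = 42.5000 > continuation, so V_d = 42.5000 (exercise)
Node 0 (S = 110): continuation = 1/1.05·[0.5000·9.4033 + 0.5000·42.5000] = 24.7159; exercise value = 15.0000 ≤ continuation, so V_0 = 24.7159

24.72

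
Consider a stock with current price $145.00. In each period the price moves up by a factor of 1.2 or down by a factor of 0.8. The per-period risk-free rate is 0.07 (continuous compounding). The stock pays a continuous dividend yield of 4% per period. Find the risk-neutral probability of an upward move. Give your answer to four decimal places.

p = 0.5761

Per-period risk-free factor R = e^0.07 = 1.0725; dividend-adjusted growth = e^(0.07−0.04) = 1.0305.
Risk-neutral probability p = (1.0305 − 0.8)/(1.2 − 0.8) = 0.2305/0.4000 = 0.5761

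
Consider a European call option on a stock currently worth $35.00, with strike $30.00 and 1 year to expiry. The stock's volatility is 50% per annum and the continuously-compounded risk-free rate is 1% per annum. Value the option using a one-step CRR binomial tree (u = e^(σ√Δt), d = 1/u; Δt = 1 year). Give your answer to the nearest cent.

CRR parameters: u = e^(σ√Δt) = e^(0.5·√1) = 1.6487, d = 1/u = 0.6065
Per-period rate: rΔt = 0.01·1 = 0.01, so R = e^0.01 = 1.0101
Risk-neutral probability p = (e^0.01 − 0.6065)/(1.6487 − 0.6065) = 0.4035/1.0422 = 0.3872
Terminal stock prices: S_u = 57.71, S_d = 21.23
Terminal payoffs (S − K): max(27.71, 0) = 27.71, max(-8.771, 0) = 0
Node 0 (S = 35): V_0 = e^(−0.01)·[0.3872·27.7052 + 0.6128·0.0000] = 10.6203

$10.62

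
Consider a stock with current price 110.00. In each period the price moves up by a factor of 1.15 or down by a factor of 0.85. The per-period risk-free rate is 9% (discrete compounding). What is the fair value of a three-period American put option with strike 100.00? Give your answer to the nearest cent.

1.41

Risk-neutral probability p = (1 + 0.09 − 0.85)/(1.15 − 0.85) = 0.2400/0.3000 = 0.8000
Terminal stock prices: S_uuu = 167.3, S_uud = 123.7, S_udd = 91.4, S_ddd = 67.55
Terminal payoffs (K − S): max(-67.3, 0) = 0, max(-23.65, 0) = 0, max(8.604, 0) = 8.604, max(32.45, 0) = 32.45
Node uu (S = 145.5): continuation = 1/1.09·[0.8000·0.0000 + 0.2000·0.0000] = 0.0000; exercise value = 0.0000 ≤ continuation, so V_uu = 0.0000
Node ud (S = 107.5): continuation = 1/1.09·[0.8000·0.0000 + 0.2000·8.6038] = 1.5787; exercise value = 0.0000 ≤ continuation, so V_ud = 1.5787
Node dd (S = 79.47): continuation = 1/1.09·[0.8000·8.6038 + 0.2000·32.4463] = 12.2681; exercise value = 20.5250 > continuation, so V_dd = 20.5250 (exercise)
Node u (S = 126.5): continuation = 1/1.09·[0.8000·0.0000 + 0.2000·1.5787] = 0.2897; exercise value = 0.0000 ≤ continuation, so V_u = 0.2897
Node d (S = 93.5): continuation = 1/1.09·[0.8000·1.5787 + 0.2000·20.5250] = 4.9247; exercise value = 6.5000 > continuation, so V_d = 6.5000 (exercise)
Node 0 (S = 110): continuation = 1/1.09·[0.8000·0.2897 + 0.2000·6.5000] = 1.4053; exercise value = 0.0000 ≤ continuation, so V_0 = 1.4053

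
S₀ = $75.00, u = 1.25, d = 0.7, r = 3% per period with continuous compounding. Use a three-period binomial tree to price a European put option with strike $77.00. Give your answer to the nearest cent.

$11.13

Risk-neutral probability p = (e^0.03 − 0.7)/(1.25 − 0.7) = 0.3305/0.5500 = 0.6008
Terminal stock prices: S_uuu = 146.5, S_uud = 82.03, S_udd = 45.94, S_ddd = 25.72
Terminal payoffs (K − S): max(-69.48, 0) = 0, max(-5.031, 0) = 0, max(31.06, 0) = 31.06, max(51.28, 0) = 51.28
Node uu (S = 117.2): V_uu = e^(−0.03)·[0.6008·0.0000 + 0.3992·0.0000] = 0.0000
Node ud (S = 65.62): V_ud = e^(−0.03)·[0.6008·0.0000 + 0.3992·31.0625] = 12.0329
Node dd (S = 36.75): V_dd = e^(−0.03)·[0.6008·31.0625 + 0.3992·51.2750] = 37.9743
Node u (S = 93.75): V_u = e^(−0.03)·[0.6008·0.0000 + 0.3992·12.0329] = 4.6612
Node d (S = 52.5): V_d = e^(−0.03)·[0.6008·12.0329 + 0.3992·37.9743] = 21.7263
Node 0 (S = 75): V_0 = e^(−0.03)·[0.6008·4.6612 + 0.3992·21.7263] = 11.1341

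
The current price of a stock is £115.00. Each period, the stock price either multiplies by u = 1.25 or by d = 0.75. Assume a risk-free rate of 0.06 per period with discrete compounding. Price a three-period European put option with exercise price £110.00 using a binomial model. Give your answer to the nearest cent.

Risk-neutral probability p = (1 + 0.06 − 0.75)/(1.25 − 0.75) = 0.3100/0.5000 = 0.6200
Terminal stock prices: S_uuu = 224.6, S_uud = 134.8, S_udd = 80.86, S_ddd = 48.52
Terminal payoffs (K − S): max(-114.6, 0) = 0, max(-24.77, 0) = 0, max(29.14, 0) = 29.14, max(61.48, 0) = 61.48
Node uu (S = 179.7): V_uu = 1/1.06·[0.6200·0.0000 + 0.3800·0.0000] = 0.0000
Node ud (S = 107.8): V_ud = 1/1.06·[0.6200·0.0000 + 0.3800·29.1406] = 10.4466
Node dd (S = 64.69): V_dd = 1/1.06·[0.6200·29.1406 + 0.3800·61.4844] = 39.0861
Node u (S = 143.8): V_u = 1/1.06·[0.6200·0.0000 + 0.3800·10.4466] = 3.7450
Node d (S = 86.25): V_d = 1/1.06·[0.6200·10.4466 + 0.3800·39.0861] = 20.1223
Node 0 (S = 115): V_0 = 1/1.06·[0.6200·3.7450 + 0.3800·20.1223] = 9.4041

£9.40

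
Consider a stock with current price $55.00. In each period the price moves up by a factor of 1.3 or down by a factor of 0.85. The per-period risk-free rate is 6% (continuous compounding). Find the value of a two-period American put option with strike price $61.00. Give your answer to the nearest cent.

$7.15

Risk-neutral probability p = (e^0.06 − 0.85)/(1.3 − 0.85) = 0.2118/0.4500 = 0.4707
Terminal stock prices: S_uu = 92.95, S_ud = 60.77, S_dd = 39.74
Terminal payoffs (K − S): max(-31.95, 0) = 0, max(0.225, 0) = 0.225, max(21.26, 0) = 21.26
Node u (S = 71.5): continuation = e^(−0.06)·[0.4707·0.0000 + 0.5293·0.2250] = 0.1121; exercise value = 0.0000 ≤ continuation, so V_u = 0.1121
Node d (S = 46.75): continuation = e^(−0.06)·[0.4707·0.2250 + 0.5293·21.2625] = 10.6976; exercise value = 14.2500 > continuation, so V_d = 14.2500 (exercise)
Node 0 (S = 55): continuation = e^(−0.06)·[0.4707·0.1121 + 0.5293·14.2500] = 7.1524; exercise value = 6.0000 ≤ continuation, so V_0 = 7.1524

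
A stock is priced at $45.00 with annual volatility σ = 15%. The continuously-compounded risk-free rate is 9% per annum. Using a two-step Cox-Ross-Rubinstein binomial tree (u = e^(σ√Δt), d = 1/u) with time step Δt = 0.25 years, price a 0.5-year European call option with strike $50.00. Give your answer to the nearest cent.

$0.87

CRR parameters: u = e^(σ√Δt) = e^(0.15·√0.25) = 1.0779, d = 1/u = 0.9277
Per-period rate: rΔt = 0.09·0.25 = 0.0225, so R = e^0.0225 = 1.0228
Risk-neutral probability p = (e^0.0225 − 0.9277)/(1.0779 − 0.9277) = 0.0950/0.1501 = 0.6328
Terminal stock prices: S_uu = 52.28, S_ud = 45, S_dd = 38.73
Terminal payoffs (S − K): max(2.283, 0) = 2.283, max(-5, 0) = 0, max(-11.27, 0) = 0
Node u (S = 48.5): V_u = e^(−0.0225)·[0.6328·2.2825 + 0.3672·0.0000] = 1.4123
Node d (S = 41.75): V_d = e^(−0.0225)·[0.6328·0.0000 + 0.3672·0.0000] = 0.0000
Node 0 (S = 45): V_0 = e^(−0.0225)·[0.6328·1.4123 + 0.3672·0.0000] = 0.8738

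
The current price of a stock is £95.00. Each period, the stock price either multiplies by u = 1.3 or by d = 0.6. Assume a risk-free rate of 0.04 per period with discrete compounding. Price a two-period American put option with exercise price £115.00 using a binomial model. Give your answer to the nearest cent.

£29.54

Risk-neutral probability p = (1 + 0.04 − 0.6)/(1.3 − 0.6) = 0.4400/0.7000 = 0.6286
Terminal stock prices: S_uu = 160.6, S_ud = 74.1, S_dd = 34.2
Terminal payoffs (K − S): max(-45.55, 0) = 0, max(40.9, 0) = 40.9, max(80.8, 0) = 80.8
Node u (S = 123.5): continuation = 1/1.04·[0.6286·0.0000 + 0.3714·40.9000] = 14.6071; exercise value = 0.0000 ≤ continuation, so V_u = 14.6071
Node d (S = 57): continuation = 1/1.04·[0.6286·40.9000 + 0.3714·80.8000] = 53.5769; exercise value = 58.0000 > continuation, so V_d = 58.0000 (exercise)
Node 0 (S = 95): continuation = 1/1.04·[0.6286·14.6071 + 0.3714·58.0000] = 29.5428; exercise value = 20.0000 ≤ continuation, so V_0 = 29.5428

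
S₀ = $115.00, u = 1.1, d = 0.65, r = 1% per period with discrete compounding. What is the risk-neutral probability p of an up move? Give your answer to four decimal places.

p = 0.8000

Risk-neutral probability p = (1 + 0.01 − 0.65)/(1.1 − 0.65) = 0.3600/0.4500 = 0.8000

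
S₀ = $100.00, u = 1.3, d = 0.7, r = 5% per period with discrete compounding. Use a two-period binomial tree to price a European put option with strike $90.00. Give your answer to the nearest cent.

Risk-neutral probability p = (1 + 0.05 − 0.7)/(1.3 − 0.7) = 0.3500/0.6000 = 0.5833
Terminal stock prices: S_uu = 169, S_ud = 91, S_dd = 49
Terminal payoffs (K − S): max(-79, 0) = 0, max(-1, 0) = 0, max(41, 0) = 41
Node u (S = 130): V_u = 1/1.05·[0.5833·0.0000 + 0.4167·0.0000] = 0.0000
Node d (S = 70): V_d = 1/1.05·[0.5833·0.0000 + 0.4167·41.0000] = 16.2698
Node 0 (S = 100): V_0 = 1/1.05·[0.5833·0.0000 + 0.4167·16.2698] = 6.4563

$6.46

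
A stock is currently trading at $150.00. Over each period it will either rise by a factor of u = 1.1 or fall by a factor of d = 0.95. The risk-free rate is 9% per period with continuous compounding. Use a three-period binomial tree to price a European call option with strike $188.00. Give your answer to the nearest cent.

$7.90

Risk-neutral probability p = (e^0.09 − 0.95)/(1.1 − 0.95) = 0.1442/0.1500 = 0.9612
Terminal stock prices: S_uuu = 199.7, S_uud = 172.4, S_udd = 148.9, S_ddd = 128.6
Terminal payoffs (S − K): max(11.65, 0) = 11.65, max(-15.57, 0) = 0, max(-39.09, 0) = 0, max(-59.39, 0) = 0
Node uu (S = 181.5): V_uu = e^(−0.09)·[0.9612·11.6500 + 0.0388·0.0000] = 10.2338
Node ud (S = 156.8): V_ud = e^(−0.09)·[0.9612·0.0000 + 0.0388·0.0000] = 0.0000
Node dd (S = 135.4): V_dd = e^(−0.09)·[0.9612·0.0000 + 0.0388·0.0000] = 0.0000
Node u (S = 165): V_u = e^(−0.09)·[0.9612·10.2338 + 0.0388·0.0000] = 8.9897
Node d (S = 142.5): V_d = e^(−0.09)·[0.9612·0.0000 + 0.0388·0.0000] = 0.0000
Node 0 (S = 150): V_0 = e^(−0.09)·[0.9612·8.9897 + 0.0388·0.0000] = 7.8969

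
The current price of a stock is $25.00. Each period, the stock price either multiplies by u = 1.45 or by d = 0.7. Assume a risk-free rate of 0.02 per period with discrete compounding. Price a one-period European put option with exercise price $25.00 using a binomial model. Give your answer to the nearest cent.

Risk-neutral probability p = (1 + 0.02 − 0.7)/(1.45 − 0.7) = 0.3200/0.7500 = 0.4267
Terminal stock prices: S_u = 36.25, S_d = 17.5
Terminal payoffs (K − S): max(-11.25, 0) = 0, max(7.5, 0) = 7.5
Node 0 (S = 25): V_0 = 1/1.02·[0.4267·0.0000 + 0.5733·7.5000] = 4.2157

$4.22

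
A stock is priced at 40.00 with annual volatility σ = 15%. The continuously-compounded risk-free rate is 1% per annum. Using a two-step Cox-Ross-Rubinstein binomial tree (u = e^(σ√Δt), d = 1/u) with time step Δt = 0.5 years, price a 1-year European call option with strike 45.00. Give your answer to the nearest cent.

1.09

CRR parameters: u = e^(σ√Δt) = e^(0.15·√0.5) = 1.1119, d = 1/u = 0.8994
Per-period rate: rΔt = 0.01·0.5 = 0.005, so R = e^0.005 = 1.0050
Risk-neutral probability p = (e^0.005 − 0.8994)/(1.1119 − 0.8994) = 0.1056/0.2125 = 0.4971
Terminal stock prices: S_uu = 49.45, S_ud = 40, S_dd = 32.35
Terminal payoffs (S − K): max(4.452, 0) = 4.452, max(-5, 0) = 0, max(-12.65, 0) = 0
Node u (S = 44.48): V_u = e^(−0.005)·[0.4971·4.4524 + 0.5029·0.0000] = 2.2022
Node d (S = 35.97): V_d = e^(−0.005)·[0.4971·0.0000 + 0.5029·0.0000] = 0.0000
Node 0 (S = 40): V_0 = e^(−0.005)·[0.4971·2.2022 + 0.5029·0.0000] = 1.0893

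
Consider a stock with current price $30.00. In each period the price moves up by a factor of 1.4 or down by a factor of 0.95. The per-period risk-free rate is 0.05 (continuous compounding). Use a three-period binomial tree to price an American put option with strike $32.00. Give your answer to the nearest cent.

Risk-neutral probability p = (e^0.05 − 0.95)/(1.4 − 0.95) = 0.1013/0.4500 = 0.2250
Terminal stock prices: S_uuu = 82.32, S_uud = 55.86, S_udd = 37.91, S_ddd = 25.72
Terminal payoffs (K − S): max(-50.32, 0) = 0, max(-23.86, 0) = 0, max(-5.905, 0) = 0, max(6.279, 0) = 6.279
Node uu (S = 58.8): continuation = e^(−0.05)·[0.2250·0.0000 + 0.7750·0.0000] = 0.0000; exercise value = 0.0000 ≤ continuation, so V_uu = 0.0000
Node ud (S = 39.9): continuation = e^(−0.05)·[0.2250·0.0000 + 0.7750·0.0000] = 0.0000; exercise value = 0.0000 ≤ continuation, so V_ud = 0.0000
Node dd (S = 27.07): continuation = e^(−0.05)·[0.2250·0.0000 + 0.7750·6.2788] = 4.6284; exercise value = 4.9250 > continuation, so V_dd = 4.9250 (exercise)
Node u (S = 42): continuation = e^(−0.05)·[0.2250·0.0000 + 0.7750·0.0000] = 0.0000; exercise value = 0.0000 ≤ continuation, so V_u = 0.0000
Node d (S = 28.5): continuation = e^(−0.05)·[0.2250·0.0000 + 0.7750·4.9250] = 3.6305; exercise value = 3.5000 ≤ continuation, so V_d = 3.6305
Node 0 (S = 30): continuation = e^(−0.05)·[0.2250·0.0000 + 0.7750·3.6305] = 2.6763; exercise value = 2.0000 ≤ continuation, so V_0 = 2.6763

$2.68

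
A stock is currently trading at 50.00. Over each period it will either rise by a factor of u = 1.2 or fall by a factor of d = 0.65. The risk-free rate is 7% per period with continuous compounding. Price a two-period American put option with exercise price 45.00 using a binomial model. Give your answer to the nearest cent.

3.63

Risk-neutral probability p = (e^0.07 − 0.65)/(1.2 − 0.65) = 0.4225/0.5500 = 0.7682
Terminal stock prices: S_uu = 72, S_ud = 39, S_dd = 21.13
Terminal payoffs (K − S): max(-27, 0) = 0, max(6, 0) = 6, max(23.87, 0) = 23.87
Node u (S = 60): continuation = e^(−0.07)·[0.7682·0.0000 + 0.2318·6.0000] = 1.2968; exercise value = 0.0000 ≤ continuation, so V_u = 1.2968
Node d (S = 32.5): continuation = e^(−0.07)·[0.7682·6.0000 + 0.2318·23.8750] = 9.4577; exercise value = 12.5000 > continuation, so V_d = 12.5000 (exercise)
Node 0 (S = 50): continuation = e^(−0.07)·[0.7682·1.2968 + 0.2318·12.5000] = 3.6305; exercise value = 0.0000 ≤ continuation, so V_0 = 3.6305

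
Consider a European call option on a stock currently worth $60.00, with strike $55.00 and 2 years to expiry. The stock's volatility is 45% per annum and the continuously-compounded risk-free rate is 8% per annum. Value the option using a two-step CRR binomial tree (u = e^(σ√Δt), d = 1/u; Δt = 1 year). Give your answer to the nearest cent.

$20.22

CRR parameters: u = e^(σ√Δt) = e^(0.45·√1) = 1.5683, d = 1/u = 0.6376
Per-period rate: rΔt = 0.08·1 = 0.08, so R = e^0.08 = 1.0833
Risk-neutral probability p = (e^0.08 − 0.6376)/(1.5683 − 0.6376) = 0.4457/0.9307 = 0.4789
Terminal stock prices: S_uu = 147.6, S_ud = 60, S_dd = 24.39
Terminal payoffs (S − K): max(92.58, 0) = 92.58, max(5, 0) = 5, max(-30.61, 0) = 0
Node u (S = 94.1): V_u = e^(−0.08)·[0.4789·92.5762 + 0.5211·5.0000] = 43.3273
Node d (S = 38.26): V_d = e^(−0.08)·[0.4789·5.0000 + 0.5211·0.0000] = 2.2102
Node 0 (S = 60): V_0 = e^(−0.08)·[0.4789·43.3273 + 0.5211·2.2102] = 20.2155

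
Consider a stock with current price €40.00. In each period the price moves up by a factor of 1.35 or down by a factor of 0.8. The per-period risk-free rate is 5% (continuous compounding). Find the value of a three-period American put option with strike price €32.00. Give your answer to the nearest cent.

€1.71

Risk-neutral probability p = (e^0.05 − 0.8)/(1.35 − 0.8) = 0.2513/0.5500 = 0.4569
Terminal stock prices: S_uuu = 98.42, S_uud = 58.32, S_udd = 34.56, S_ddd = 20.48
Terminal payoffs (K − S): max(-66.42, 0) = 0, max(-26.32, 0) = 0, max(-2.56, 0) = 0, max(11.52, 0) = 11.52
Node uu (S = 72.9): continuation = e^(−0.05)·[0.4569·0.0000 + 0.5431·0.0000] = 0.0000; exercise value = 0.0000 ≤ continuation, so V_uu = 0.0000
Node ud (S = 43.2): continuation = e^(−0.05)·[0.4569·0.0000 + 0.5431·0.0000] = 0.0000; exercise value = 0.0000 ≤ continuation, so V_ud = 0.0000
Node dd (S = 25.6): continuation = e^(−0.05)·[0.4569·0.0000 + 0.5431·11.5200] = 5.9519; exercise value = 6.4000 > continuation, so V_dd = 6.4000 (exercise)
Node u (S = 54): continuation = e^(−0.05)·[0.4569·0.0000 + 0.5431·0.0000] = 0.0000; exercise value = 0.0000 ≤ continuation, so V_u = 0.0000
Node d (S = 32): continuation = e^(−0.05)·[0.4569·0.0000 + 0.5431·6.4000] = 3.3066; exercise value = 0.0000 ≤ continuation, so V_d = 3.3066
Node 0 (S = 40): continuation = e^(−0.05)·[0.4569·0.0000 + 0.5431·3.3066] = 1.7084; exercise value = 0.0000 ≤ continuation, so V_0 = 1.7084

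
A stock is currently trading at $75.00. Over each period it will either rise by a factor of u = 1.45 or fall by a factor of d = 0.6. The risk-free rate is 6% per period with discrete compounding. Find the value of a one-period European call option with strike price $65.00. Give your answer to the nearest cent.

Risk-neutral probability p = (1 + 0.06 − 0.6)/(1.45 − 0.6) = 0.4600/0.8500 = 0.5412
Terminal stock prices: S_u = 108.8, S_d = 45
Terminal payoffs (S − K): max(43.75, 0) = 43.75, max(-20, 0) = 0
Node 0 (S = 75): V_0 = 1/1.06·[0.5412·43.7500 + 0.4588·0.0000] = 22.3363

$22.34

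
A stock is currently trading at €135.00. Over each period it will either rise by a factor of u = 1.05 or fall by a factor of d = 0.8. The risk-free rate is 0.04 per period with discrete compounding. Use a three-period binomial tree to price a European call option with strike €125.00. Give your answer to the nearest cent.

€24.60

Risk-neutral probability p = (1 + 0.04 − 0.8)/(1.05 − 0.8) = 0.2400/0.2500 = 0.9600
Terminal stock prices: S_uuu = 156.3, S_uud = 119.1, S_udd = 90.72, S_ddd = 69.12
Terminal payoffs (S − K): max(31.28, 0) = 31.28, max(-5.93, 0) = 0, max(-34.28, 0) = 0, max(-55.88, 0) = 0
Node uu (S = 148.8): V_uu = 1/1.04·[0.9600·31.2794 + 0.0400·0.0000] = 28.8733
Node ud (S = 113.4): V_ud = 1/1.04·[0.9600·0.0000 + 0.0400·0.0000] = 0.0000
Node dd (S = 86.4): V_dd = 1/1.04·[0.9600·0.0000 + 0.0400·0.0000] = 0.0000
Node u (S = 141.8): V_u = 1/1.04·[0.9600·28.8733 + 0.0400·0.0000] = 26.6522
Node d (S = 108): V_d = 1/1.04·[0.9600·0.0000 + 0.0400·0.0000] = 0.0000
Node 0 (S = 135): V_0 = 1/1.04·[0.9600·26.6522 + 0.0400·0.0000] = 24.6021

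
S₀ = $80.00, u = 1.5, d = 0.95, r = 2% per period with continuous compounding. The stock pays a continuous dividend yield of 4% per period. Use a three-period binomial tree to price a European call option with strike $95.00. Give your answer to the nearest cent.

Per-period risk-free factor R = e^0.02 = 1.0202; dividend-adjusted growth = e^(0.02−0.04) = 0.9802.
Risk-neutral probability p = (0.9802 − 0.95)/(1.5 − 0.95) = 0.0302/0.5500 = 0.0549
Terminal stock prices: S_uuu = 270, S_uud = 171, S_udd = 108.3, S_ddd = 68.59
Terminal payoffs (S − K): max(175, 0) = 175, max(76, 0) = 76, max(13.3, 0) = 13.3, max(-26.41, 0) = 0
Node uu (S = 180): V_uu = e^(−0.02)·[0.0549·175.0000 + 0.9451·76.0000] = 79.8232
Node ud (S = 114): V_ud = e^(−0.02)·[0.0549·76.0000 + 0.9451·13.3000] = 16.4111
Node dd (S = 72.2): V_dd = e^(−0.02)·[0.0549·13.3000 + 0.9451·0.0000] = 0.7158
Node u (S = 120): V_u = e^(−0.02)·[0.0549·79.8232 + 0.9451·16.4111] = 19.4990
Node d (S = 76): V_d = e^(−0.02)·[0.0549·16.4111 + 0.9451·0.7158] = 1.5463
Node 0 (S = 80): V_0 = e^(−0.02)·[0.0549·19.4990 + 0.9451·1.5463] = 2.4819

$2.48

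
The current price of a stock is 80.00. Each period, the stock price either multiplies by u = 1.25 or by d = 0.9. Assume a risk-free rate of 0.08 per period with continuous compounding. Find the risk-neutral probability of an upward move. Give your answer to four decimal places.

Risk-neutral probability p = (e^0.08 − 0.9)/(1.25 − 0.9) = 0.1833/0.3500 = 0.5237

p = 0.5237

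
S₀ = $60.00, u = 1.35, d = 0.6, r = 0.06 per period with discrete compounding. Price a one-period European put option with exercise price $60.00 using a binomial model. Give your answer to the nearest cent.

$8.75

Risk-neutral probability p = (1 + 0.06 − 0.6)/(1.35 − 0.6) = 0.4600/0.7500 = 0.6133
Terminal stock prices: S_u = 81, S_d = 36
Terminal payoffs (K − S): max(-21, 0) = 0, max(24, 0) = 24
Node 0 (S = 60): V_0 = 1/1.06·[0.6133·0.0000 + 0.3867·24.0000] = 8.7547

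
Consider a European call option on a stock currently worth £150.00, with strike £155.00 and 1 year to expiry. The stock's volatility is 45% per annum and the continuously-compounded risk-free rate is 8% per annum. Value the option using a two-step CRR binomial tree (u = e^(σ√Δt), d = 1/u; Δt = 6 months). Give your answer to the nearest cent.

£27.80

CRR parameters: u = e^(σ√Δt) = e^(0.45·√0.5) = 1.3746, d = 1/u = 0.7275
Per-period rate: rΔt = 0.08·0.5 = 0.04, so R = e^0.04 = 1.0408
Risk-neutral probability p = (e^0.04 − 0.7275)/(1.3746 − 0.7275) = 0.3134/0.6472 = 0.4842
Terminal stock prices: S_uu = 283.4, S_ud = 150, S_dd = 79.38
Terminal payoffs (S − K): max(128.4, 0) = 128.4, max(-5, 0) = 0, max(-75.62, 0) = 0
Node u (S = 206.2): V_u = e^(−0.04)·[0.4842·128.4488 + 0.5158·0.0000] = 59.7529
Node d (S = 109.1): V_d = e^(−0.04)·[0.4842·0.0000 + 0.5158·0.0000] = 0.0000
Node 0 (S = 150): V_0 = e^(−0.04)·[0.4842·59.7529 + 0.5158·0.0000] = 27.7964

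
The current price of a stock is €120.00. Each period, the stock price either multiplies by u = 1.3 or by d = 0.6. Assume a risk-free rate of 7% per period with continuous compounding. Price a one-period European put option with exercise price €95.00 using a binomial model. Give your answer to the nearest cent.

Risk-neutral probability p = (e^0.07 − 0.6)/(1.3 − 0.6) = 0.4725/0.7000 = 0.6750
Terminal stock prices: S_u = 156, S_d = 72
Terminal payoffs (K − S): max(-61, 0) = 0, max(23, 0) = 23
Node 0 (S = 120): V_0 = e^(−0.07)·[0.6750·0.0000 + 0.3250·23.0000] = 6.9694

€6.97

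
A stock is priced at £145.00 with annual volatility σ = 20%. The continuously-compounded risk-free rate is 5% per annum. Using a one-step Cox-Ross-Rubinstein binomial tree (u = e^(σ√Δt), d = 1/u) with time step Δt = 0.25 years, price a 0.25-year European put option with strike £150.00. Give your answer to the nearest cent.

£8.58

CRR parameters: u = e^(σ√Δt) = e^(0.2·√0.25) = 1.1052, d = 1/u = 0.9048
Per-period rate: rΔt = 0.05·0.25 = 0.0125, so R = e^0.0125 = 1.0126
Risk-neutral probability p = (e^0.0125 − 0.9048)/(1.1052 − 0.9048) = 0.1077/0.2003 = 0.5378
Terminal stock prices: S_u = 160.2, S_d = 131.2
Terminal payoffs (K − S): max(-10.25, 0) = 0, max(18.8, 0) = 18.8
Node 0 (S = 145): V_0 = e^(−0.0125)·[0.5378·0.0000 + 0.4622·18.7986] = 8.5806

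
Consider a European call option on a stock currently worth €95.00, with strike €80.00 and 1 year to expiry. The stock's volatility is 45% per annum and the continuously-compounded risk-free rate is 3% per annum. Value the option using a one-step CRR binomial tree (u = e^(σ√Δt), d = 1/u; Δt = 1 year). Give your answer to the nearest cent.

CRR parameters: u = e^(σ√Δt) = e^(0.45·√1) = 1.5683, d = 1/u = 0.6376
Per-period rate: rΔt = 0.03·1 = 0.03, so R = e^0.03 = 1.0305
Risk-neutral probability p = (e^0.03 − 0.6376)/(1.5683 − 0.6376) = 0.3928/0.9307 = 0.4221
Terminal stock prices: S_u = 149, S_d = 60.57
Terminal payoffs (S − K): max(68.99, 0) = 68.99, max(-19.43, 0) = 0
Node 0 (S = 95): V_0 = e^(−0.03)·[0.4221·68.9897 + 0.5779·0.0000] = 28.2588

€28.26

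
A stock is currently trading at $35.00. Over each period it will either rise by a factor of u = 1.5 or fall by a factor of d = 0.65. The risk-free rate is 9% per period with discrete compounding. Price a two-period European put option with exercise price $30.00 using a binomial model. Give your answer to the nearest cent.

Risk-neutral probability p = (1 + 0.09 − 0.65)/(1.5 − 0.65) = 0.4400/0.8500 = 0.5176
Terminal stock prices: S_uu = 78.75, S_ud = 34.12, S_dd = 14.79
Terminal payoffs (K − S): max(-48.75, 0) = 0, max(-4.125, 0) = 0, max(15.21, 0) = 15.21
Node u (S = 52.5): V_u = 1/1.09·[0.5176·0.0000 + 0.4824·0.0000] = 0.0000
Node d (S = 22.75): V_d = 1/1.09·[0.5176·0.0000 + 0.4824·15.2125] = 6.7319
Node 0 (S = 35): V_0 = 1/1.09·[0.5176·0.0000 + 0.4824·6.7319] = 2.9790

$2.98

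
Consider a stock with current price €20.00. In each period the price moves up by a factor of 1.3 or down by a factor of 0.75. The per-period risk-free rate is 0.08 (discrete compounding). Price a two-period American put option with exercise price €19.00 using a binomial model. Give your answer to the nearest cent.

Risk-neutral probability p = (1 + 0.08 − 0.75)/(1.3 − 0.75) = 0.3300/0.5500 = 0.6000
Terminal stock prices: S_uu = 33.8, S_ud = 19.5, S_dd = 11.25
Terminal payoffs (K − S): max(-14.8, 0) = 0, max(-0.5, 0) = 0, max(7.75, 0) = 7.75
Node u (S = 26): continuation = 1/1.08·[0.6000·0.0000 + 0.4000·0.0000] = 0.0000; exercise value = 0.0000 ≤ continuation, so V_u = 0.0000
Node d (S = 15): continuation = 1/1.08·[0.6000·0.0000 + 0.4000·7.7500] = 2.8704; exercise value = 4.0000 > continuation, so V_d = 4.0000 (exercise)
Node 0 (S = 20): continuation = 1/1.08·[0.6000·0.0000 + 0.4000·4.0000] = 1.4815; exercise value = 0.0000 ≤ continuation, so V_0 = 1.4815

€1.48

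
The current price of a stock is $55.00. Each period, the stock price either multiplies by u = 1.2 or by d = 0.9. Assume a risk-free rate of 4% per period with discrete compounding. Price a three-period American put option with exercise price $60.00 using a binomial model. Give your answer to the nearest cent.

Risk-neutral probability p = (1 + 0.04 − 0.9)/(1.2 − 0.9) = 0.1400/0.3000 = 0.4667
Terminal stock prices: S_uuu = 95.04, S_uud = 71.28, S_udd = 53.46, S_ddd = 40.1
Terminal payoffs (K − S): max(-35.04, 0) = 0, max(-11.28, 0) = 0, max(6.54, 0) = 6.54, max(19.9, 0) = 19.9
Node uu (S = 79.2): continuation = 1/1.04·[0.4667·0.0000 + 0.5333·0.0000] = 0.0000; exercise value = 0.0000 ≤ continuation, so V_uu = 0.0000
Node ud (S = 59.4): continuation = 1/1.04·[0.4667·0.0000 + 0.5333·6.5400] = 3.3538; exercise value = 0.6000 ≤ continuation, so V_ud = 3.3538
Node dd (S = 44.55): continuation = 1/1.04·[0.4667·6.5400 + 0.5333·19.9050] = 13.1423; exercise value = 15.4500 > continuation, so V_dd = 15.4500 (exercise)
Node u (S = 66): continuation = 1/1.04·[0.4667·0.0000 + 0.5333·3.3538] = 1.7199; exercise value = 0.0000 ≤ continuation, so V_u = 1.7199
Node d (S = 49.5): continuation = 1/1.04·[0.4667·3.3538 + 0.5333·15.4500] = 9.4280; exercise value = 10.5000 > continuation, so V_d = 10.5000 (exercise)
Node 0 (S = 55): continuation = 1/1.04·[0.4667·1.7199 + 0.5333·10.5000] = 6.1564; exercise value = 5.0000 ≤ continuation, so V_0 = 6.1564

$6.16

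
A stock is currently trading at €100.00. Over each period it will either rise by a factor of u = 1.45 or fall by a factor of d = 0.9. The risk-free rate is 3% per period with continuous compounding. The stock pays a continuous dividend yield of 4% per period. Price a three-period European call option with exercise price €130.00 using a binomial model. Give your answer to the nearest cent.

€4.34

Per-period risk-free factor R = e^0.03 = 1.0305; dividend-adjusted growth = e^(0.03−0.04) = 0.9900.
Risk-neutral probability p = (0.9900 − 0.9)/(1.45 − 0.9) = 0.0900/0.5500 = 0.1637
Terminal stock prices: S_uuu = 304.9, S_uud = 189.2, S_udd = 117.5, S_ddd = 72.9
Terminal payoffs (S − K): max(174.9, 0) = 174.9, max(59.22, 0) = 59.22, max(-12.55, 0) = 0, max(-57.1, 0) = 0
Node uu (S = 210.2): V_uu = e^(−0.03)·[0.1637·174.8625 + 0.8363·59.2250] = 75.8481
Node ud (S = 130.5): V_ud = e^(−0.03)·[0.1637·59.2250 + 0.8363·0.0000] = 9.4101
Node dd (S = 81): V_dd = e^(−0.03)·[0.1637·0.0000 + 0.8363·0.0000] = 0.0000
Node u (S = 145): V_u = e^(−0.03)·[0.1637·75.8481 + 0.8363·9.4101] = 19.6882
Node d (S = 90): V_d = e^(−0.03)·[0.1637·9.4101 + 0.8363·0.0000] = 1.4952
Node 0 (S = 100): V_0 = e^(−0.03)·[0.1637·19.6882 + 0.8363·1.4952] = 4.3416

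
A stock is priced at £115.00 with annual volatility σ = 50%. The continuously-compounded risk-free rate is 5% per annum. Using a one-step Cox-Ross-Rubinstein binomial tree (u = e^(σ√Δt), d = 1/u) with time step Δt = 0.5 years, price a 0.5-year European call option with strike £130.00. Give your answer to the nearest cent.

CRR parameters: u = e^(σ√Δt) = e^(0.5·√0.5) = 1.4241, d = 1/u = 0.7022
Per-period rate: rΔt = 0.05·0.5 = 0.025, so R = e^0.025 = 1.0253
Risk-neutral probability p = (e^0.025 − 0.7022)/(1.4241 − 0.7022) = 0.3231/0.7219 = 0.4476
Terminal stock prices: S_u = 163.8, S_d = 80.75
Terminal payoffs (S − K): max(33.77, 0) = 33.77, max(-49.25, 0) = 0
Node 0 (S = 115): V_0 = e^(−0.025)·[0.4476·33.7737 + 0.5524·0.0000] = 14.7434

£14.74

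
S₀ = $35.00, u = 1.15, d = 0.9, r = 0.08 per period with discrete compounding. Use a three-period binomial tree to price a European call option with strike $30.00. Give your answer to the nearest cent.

$11.26

Risk-neutral probability p = (1 + 0.08 − 0.9)/(1.15 − 0.9) = 0.1800/0.2500 = 0.7200
Terminal stock prices: S_uuu = 53.23, S_uud = 41.66, S_udd = 32.6, S_ddd = 25.52
Terminal payoffs (S − K): max(23.23, 0) = 23.23, max(11.66, 0) = 11.66, max(2.602, 0) = 2.602, max(-4.485, 0) = 0
Node uu (S = 46.29): V_uu = 1/1.08·[0.7200·23.2306 + 0.2800·11.6587] = 18.5097
Node ud (S = 36.23): V_ud = 1/1.08·[0.7200·11.6587 + 0.2800·2.6025] = 8.4472
Node dd (S = 28.35): V_dd = 1/1.08·[0.7200·2.6025 + 0.2800·0.0000] = 1.7350
Node u (S = 40.25): V_u = 1/1.08·[0.7200·18.5097 + 0.2800·8.4472] = 14.5298
Node d (S = 31.5): V_d = 1/1.08·[0.7200·8.4472 + 0.2800·1.7350] = 6.0813
Node 0 (S = 35): V_0 = 1/1.08·[0.7200·14.5298 + 0.2800·6.0813] = 11.2632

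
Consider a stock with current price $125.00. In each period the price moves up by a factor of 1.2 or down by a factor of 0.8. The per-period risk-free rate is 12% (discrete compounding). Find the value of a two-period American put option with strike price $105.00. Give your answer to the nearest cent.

Risk-neutral probability p = (1 + 0.12 − 0.8)/(1.2 − 0.8) = 0.3200/0.4000 = 0.8000
Terminal stock prices: S_uu = 180, S_ud = 120, S_dd = 80
Terminal payoffs (K − S): max(-75, 0) = 0, max(-15, 0) = 0, max(25, 0) = 25
Node u (S = 150): continuation = 1/1.12·[0.8000·0.0000 + 0.2000·0.0000] = 0.0000; exercise value = 0.0000 ≤ continuation, so V_u = 0.0000
Node d (S = 100): continuation = 1/1.12·[0.8000·0.0000 + 0.2000·25.0000] = 4.4643; exercise value = 5.0000 > continuation, so V_d = 5.0000 (exercise)
Node 0 (S = 125): continuation = 1/1.12·[0.8000·0.0000 + 0.2000·5.0000] = 0.8929; exercise value = 0.0000 ≤ continuation, so V_0 = 0.8929

$0.89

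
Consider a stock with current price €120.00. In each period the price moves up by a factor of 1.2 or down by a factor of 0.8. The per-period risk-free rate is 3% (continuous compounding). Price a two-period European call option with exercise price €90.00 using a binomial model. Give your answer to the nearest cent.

€37.47

Risk-neutral probability p = (e^0.03 − 0.8)/(1.2 − 0.8) = 0.2305/0.4000 = 0.5761
Terminal stock prices: S_uu = 172.8, S_ud = 115.2, S_dd = 76.8
Terminal payoffs (S − K): max(82.8, 0) = 82.8, max(25.2, 0) = 25.2, max(-13.2, 0) = 0
Node u (S = 144): V_u = e^(−0.03)·[0.5761·82.8000 + 0.4239·25.2000] = 56.6599
Node d (S = 96): V_d = e^(−0.03)·[0.5761·25.2000 + 0.4239·0.0000] = 14.0895
Node 0 (S = 120): V_0 = e^(−0.03)·[0.5761·56.6599 + 0.4239·14.0895] = 37.4746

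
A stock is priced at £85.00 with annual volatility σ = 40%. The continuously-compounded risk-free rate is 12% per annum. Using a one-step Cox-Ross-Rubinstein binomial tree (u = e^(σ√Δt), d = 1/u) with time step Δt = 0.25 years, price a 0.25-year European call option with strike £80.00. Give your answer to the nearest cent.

£12.15

CRR parameters: u = e^(σ√Δt) = e^(0.4·√0.25) = 1.2214, d = 1/u = 0.8187
Per-period rate: rΔt = 0.12·0.25 = 0.03, so R = e^0.03 = 1.0305
Risk-neutral probability p = (e^0.03 − 0.8187)/(1.2214 − 0.8187) = 0.2117/0.4027 = 0.5258
Terminal stock prices: S_u = 103.8, S_d = 69.59
Terminal payoffs (S − K): max(23.82, 0) = 23.82, max(-10.41, 0) = 0
Node 0 (S = 85): V_0 = e^(−0.03)·[0.5258·23.8192 + 0.4742·0.0000] = 12.1539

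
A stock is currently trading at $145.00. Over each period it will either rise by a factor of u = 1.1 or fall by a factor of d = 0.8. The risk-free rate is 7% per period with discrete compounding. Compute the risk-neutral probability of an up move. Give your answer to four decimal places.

Risk-neutral probability p = (1 + 0.07 − 0.8)/(1.1 − 0.8) = 0.2700/0.3000 = 0.9000

p = 0.9000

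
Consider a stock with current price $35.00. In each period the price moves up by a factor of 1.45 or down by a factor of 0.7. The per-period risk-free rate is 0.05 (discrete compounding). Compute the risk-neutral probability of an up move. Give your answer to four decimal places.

p = 0.4667

Risk-neutral probability p = (1 + 0.05 − 0.7)/(1.45 − 0.7) = 0.3500/0.7500 = 0.4667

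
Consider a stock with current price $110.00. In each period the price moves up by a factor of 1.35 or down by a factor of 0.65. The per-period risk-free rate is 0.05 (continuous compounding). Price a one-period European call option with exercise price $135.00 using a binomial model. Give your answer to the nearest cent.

$7.36

Risk-neutral probability p = (e^0.05 − 0.65)/(1.35 − 0.65) = 0.4013/0.7000 = 0.5732
Terminal stock prices: S_u = 148.5, S_d = 71.5
Terminal payoffs (S − K): max(13.5, 0) = 13.5, max(-63.5, 0) = 0
Node 0 (S = 110): V_0 = e^(−0.05)·[0.5732·13.5000 + 0.4268·0.0000] = 7.3614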